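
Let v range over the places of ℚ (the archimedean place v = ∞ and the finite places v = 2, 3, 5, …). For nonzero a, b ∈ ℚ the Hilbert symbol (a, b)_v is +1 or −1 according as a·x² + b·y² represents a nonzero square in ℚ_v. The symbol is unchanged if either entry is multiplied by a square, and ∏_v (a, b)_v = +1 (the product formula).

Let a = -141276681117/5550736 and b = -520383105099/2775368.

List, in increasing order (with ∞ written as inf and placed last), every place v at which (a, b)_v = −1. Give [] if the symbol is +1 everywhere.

Mod squares: a ≡ -13, b ≡ -22. Check v ∈ {∞, 2, 3, 11, 13, 19, 31}.
v=∞: -13 < 0 and -22 < 0  ⇒  (a,b)_∞ = -1.
v=19: a=19^-2·(≡9), b=19^-2·(≡16) mod 19; (9|19)=+1, (16|19)=+1; (−1)^{-2·-2·9}·(+1)^-2·(+1)^-2 = +1.
v=3: a=3^12·(≡2), b=3^4·(≡2) mod 3; (2|3)=-1, (2|3)=-1; (−1)^{12·4·1}·(-1)^4·(-1)^12 = +1.
v=2: v_2(a)=-4, v_2(b)=-3; units ≡ 3, 5 (mod 8); ε·ε+αω+βω = 1·0+-4·1+-3·1 ≡ 1  ⇒  (a,b)_2 = -1.
v=11: a=11^2·(≡4), b=11^3·(≡4) mod 11; (4|11)=+1, (4|11)=+1; (−1)^{2·3·5}·(+1)^3·(+1)^2 = +1.
v=13: a=13^3·(≡1), b=13^6·(≡1) mod 13; (1|13)=+1, (1|13)=+1; (−1)^{3·6·6}·(+1)^6·(+1)^3 = +1.
v=31: a=31^-2·(≡9), b=31^-2·(≡10) mod 31; (9|31)=+1, (10|31)=+1; (−1)^{-2·-2·15}·(+1)^-2·(+1)^-2 = +1.
(-13, -22 / ℚ) ramifies at {2, ∞}: a division algebra.

[2, inf]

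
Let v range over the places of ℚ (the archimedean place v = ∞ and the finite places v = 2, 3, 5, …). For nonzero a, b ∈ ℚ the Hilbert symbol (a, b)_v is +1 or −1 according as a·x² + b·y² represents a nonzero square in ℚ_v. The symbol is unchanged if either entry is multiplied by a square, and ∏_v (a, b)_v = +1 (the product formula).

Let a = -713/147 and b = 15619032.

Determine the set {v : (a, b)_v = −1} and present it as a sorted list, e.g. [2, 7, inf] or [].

[2, 3, 11, 13, 31, 41]

(a, b) ≡ (-2139, 433862) mod (ℚ^×)²; places V = {2, 3, 7, 11, 13, 23, 31, 37, 41, ∞}.
(a,b)_11: α=0, u≡6; β=1, v≡10 (mod 11); (6|11)=-1, (10|11)=-1; sign (−1)^0·-1^1·-1^0 = -1.
(a,b)_13: α=0, u≡7; β=1, v≡4 (mod 13); (7|13)=-1, (4|13)=+1; sign (−1)^0·-1^1·+1^0 = -1.
(a,b)_31: α=1, u≡30; β=0, v≡23 (mod 31); (30|31)=-1, (23|31)=-1; sign (−1)^0·-1^0·-1^1 = -1.
(a,b)_41: α=0, u≡13; β=1, v≡21 (mod 41); (13|41)=-1, (21|41)=+1; sign (−1)^0·-1^1·+1^0 = -1.
(a,b)_7: α=-2, u≡5; β=0, v≡2 (mod 7); (5|7)=-1, (2|7)=+1; sign (−1)^0·-1^0·+1^-2 = +1.
(a,b)_2: α=0, β=3; u≡5, v≡3 (mod 8); ε(u)ε(v)=0·1, αω(v)=0·1, βω(u)=3·1; sum ≡ 1  ⇒  -1.
(a,b)_23: α=1, u≡17; β=0, v≡8 (mod 23); (17|23)=-1, (8|23)=+1; sign (−1)^0·-1^0·+1^1 = +1.
(a,b)_37: α=0, u≡10; β=1, v≡3 (mod 37); (10|37)=+1, (3|37)=+1; sign (−1)^0·+1^1·+1^0 = +1.
(a,b)_3: α=-1, u≡1; β=2, v≡2 (mod 3); (1|3)=+1, (2|3)=-1; sign (−1)^0·+1^2·-1^-1 = -1.
(a,b)_∞: sgn(-2139)=−, sgn(433862)=+, so +1.
Ram(-2139, 433862) = {2, 3, 11, 13, 31, 41}; no ℚ_2-point on the conic.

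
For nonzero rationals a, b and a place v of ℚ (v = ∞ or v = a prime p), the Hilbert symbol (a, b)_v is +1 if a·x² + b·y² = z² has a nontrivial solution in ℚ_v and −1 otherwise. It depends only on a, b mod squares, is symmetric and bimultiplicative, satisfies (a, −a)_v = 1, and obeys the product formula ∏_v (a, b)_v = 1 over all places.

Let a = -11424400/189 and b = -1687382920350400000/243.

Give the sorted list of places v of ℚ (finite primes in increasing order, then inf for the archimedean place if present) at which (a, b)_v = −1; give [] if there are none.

[3, 7, 13, inf]

Mod squares: a ≡ -21, b ≡ -2730. Check v ∈ {∞, 2, 3, 5, 7, 13}.
v=2: v_2(a)=4, v_2(b)=9; units ≡ 3, 3 (mod 8); ε·ε+αω+βω = 1·1+4·1+9·1 ≡ 0  ⇒  (a,b)_2 = +1.
v=5: a=5^2·(≡1), b=5^5·(≡4) mod 5; (1|5)=+1, (4|5)=+1; (−1)^{2·5·2}·(+1)^5·(+1)^2 = +1.
v=13: a=13^4·(≡6), b=13^7·(≡7) mod 13; (6|13)=-1, (7|13)=-1; (−1)^{4·7·6}·(-1)^7·(-1)^4 = -1.
v=∞: -21 < 0 and -2730 < 0  ⇒  (a,b)_∞ = -1.
v=7: a=7^-1·(≡1), b=7^5·(≡2) mod 7; (1|7)=+1, (2|7)=+1; (−1)^{-1·5·3}·(+1)^5·(+1)^-1 = -1.
v=3: a=3^-3·(≡2), b=3^-5·(≡2) mod 3; (2|3)=-1, (2|3)=-1; (−1)^{-3·-5·1}·(-1)^-5·(-1)^-3 = -1.
|Ram(-21, -2730)| = 4, even; anisotropic at {3, 7, 13, ∞}.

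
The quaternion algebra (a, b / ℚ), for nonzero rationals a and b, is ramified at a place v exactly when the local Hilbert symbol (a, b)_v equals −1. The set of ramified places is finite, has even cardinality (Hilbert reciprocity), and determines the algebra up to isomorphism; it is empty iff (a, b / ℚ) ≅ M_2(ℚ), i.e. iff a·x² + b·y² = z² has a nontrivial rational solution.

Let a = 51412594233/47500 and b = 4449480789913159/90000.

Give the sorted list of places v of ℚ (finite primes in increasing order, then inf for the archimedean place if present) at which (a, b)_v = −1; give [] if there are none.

Mod squares: a ≡ 164756163, b ≡ 319. Check v ∈ {∞, 2, 3, 5, 7, 11, 13, 17, 19, 29, 41}.
v=17: a=17^1·(≡8), b=17^0·(≡15) mod 17; (8|17)=+1, (15|17)=+1; (−1)^{1·0·8}·(+1)^0·(+1)^1 = +1.
v=7: a=7^2·(≡6), b=7^4·(≡1) mod 7; (6|7)=-1, (1|7)=+1; (−1)^{2·4·3}·(-1)^4·(+1)^2 = +1.
v=19: a=19^-1·(≡16), b=19^0·(≡15) mod 19; (16|19)=+1, (15|19)=-1; (−1)^{-1·0·9}·(+1)^0·(-1)^-1 = -1.
v=11: a=11^3·(≡2), b=11^3·(≡6) mod 11; (2|11)=-1, (6|11)=-1; (−1)^{3·3·5}·(-1)^3·(-1)^3 = -1.
v=29: a=29^1·(≡10), b=29^1·(≡10) mod 29; (10|29)=-1, (10|29)=-1; (−1)^{1·1·14}·(-1)^1·(-1)^1 = +1.
v=2: v_2(a)=-2, v_2(b)=-4; units ≡ 3, 7 (mod 8); ε·ε+αω+βω = 1·1+-2·0+-4·1 ≡ 1  ⇒  (a,b)_2 = -1.
v=41: a=41^1·(≡16), b=41^2·(≡20) mod 41; (16|41)=+1, (20|41)=+1; (−1)^{1·2·20}·(+1)^2·(+1)^1 = +1.
v=5: a=5^-4·(≡3), b=5^-4·(≡1) mod 5; (3|5)=-1, (1|5)=+1; (−1)^{-4·-4·2}·(-1)^-4·(+1)^-4 = +1.
v=13: a=13^1·(≡7), b=13^4·(≡7) mod 13; (7|13)=-1, (7|13)=-1; (−1)^{1·4·6}·(-1)^4·(-1)^1 = -1.
v=3: a=3^1·(≡1), b=3^-2·(≡1) mod 3; (1|3)=+1, (1|3)=+1; (−1)^{1·-2·1}·(+1)^-2·(+1)^1 = +1.
v=∞: 164756163 > 0 and 319 > 0  ⇒  (a,b)_∞ = +1.
(164756163, 319 / ℚ) ramifies at {2, 11, 13, 19}: a division algebra.

[2, 11, 13, 19]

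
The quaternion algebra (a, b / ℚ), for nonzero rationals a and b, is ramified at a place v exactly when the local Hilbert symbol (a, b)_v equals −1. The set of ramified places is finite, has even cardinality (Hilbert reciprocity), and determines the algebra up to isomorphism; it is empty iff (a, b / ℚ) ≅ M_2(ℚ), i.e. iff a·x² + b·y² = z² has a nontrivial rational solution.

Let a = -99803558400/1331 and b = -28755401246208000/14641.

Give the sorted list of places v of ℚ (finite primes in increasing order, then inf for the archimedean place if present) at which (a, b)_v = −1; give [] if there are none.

[7, 11, 13, inf]

Mod squares: a ≡ -6006, b ≡ -455. Check v ∈ {∞, 2, 3, 5, 7, 11, 13}.
v=11: a=11^-3·(≡4), b=11^-4·(≡10) mod 11; (4|11)=+1, (10|11)=-1; (−1)^{-3·-4·5}·(+1)^-4·(-1)^-3 = -1.
v=2: v_2(a)=9, v_2(b)=12; units ≡ 5, 1 (mod 8); ε·ε+αω+βω = 0·0+9·0+12·1 ≡ 0  ⇒  (a,b)_2 = +1.
v=∞: -6006 < 0 and -455 < 0  ⇒  (a,b)_∞ = -1.
v=3: a=3^1·(≡2), b=3^2·(≡1) mod 3; (2|3)=-1, (1|3)=+1; (−1)^{1·2·1}·(-1)^2·(+1)^1 = +1.
v=5: a=5^2·(≡4), b=5^3·(≡1) mod 5; (4|5)=+1, (1|5)=+1; (−1)^{2·3·2}·(+1)^3·(+1)^2 = +1.
v=7: a=7^1·(≡5), b=7^5·(≡3) mod 7; (5|7)=-1, (3|7)=-1; (−1)^{1·5·3}·(-1)^5·(-1)^1 = -1.
v=13: a=13^5·(≡8), b=13^5·(≡9) mod 13; (8|13)=-1, (9|13)=+1; (−1)^{5·5·6}·(-1)^5·(+1)^5 = -1.
Ram(-6006, -455) = {7, 11, 13, ∞}; no ℚ_7-point on the conic.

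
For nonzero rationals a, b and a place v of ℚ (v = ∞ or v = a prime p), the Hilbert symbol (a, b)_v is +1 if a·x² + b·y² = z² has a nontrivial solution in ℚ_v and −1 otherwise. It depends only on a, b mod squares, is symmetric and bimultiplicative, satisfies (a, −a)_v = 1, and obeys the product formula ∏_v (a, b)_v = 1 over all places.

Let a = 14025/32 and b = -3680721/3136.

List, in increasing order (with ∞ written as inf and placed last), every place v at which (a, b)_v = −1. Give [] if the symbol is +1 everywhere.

[3, 11]

Mod squares: a ≡ 1122, b ≡ -561. Check v ∈ {∞, 2, 3, 5, 7, 11, 17}.
v=5: a=5^2·(≡3), b=5^0·(≡4) mod 5; (3|5)=-1, (4|5)=+1; (−1)^{2·0·2}·(-1)^0·(+1)^2 = +1.
v=17: a=17^1·(≡4), b=17^1·(≡2) mod 17; (4|17)=+1, (2|17)=+1; (−1)^{1·1·8}·(+1)^1·(+1)^1 = +1.
v=7: a=7^0·(≡1), b=7^-2·(≡5) mod 7; (1|7)=+1, (5|7)=-1; (−1)^{0·-2·3}·(+1)^-2·(-1)^0 = +1.
v=∞: 1122 > 0 and -561 < 0  ⇒  (a,b)_∞ = +1.
v=2: v_2(a)=-5, v_2(b)=-6; units ≡ 1, 7 (mod 8); ε·ε+αω+βω = 0·1+-5·0+-6·0 ≡ 0  ⇒  (a,b)_2 = +1.
v=11: a=11^1·(≡1), b=11^1·(≡9) mod 11; (1|11)=+1, (9|11)=+1; (−1)^{1·1·5}·(+1)^1·(+1)^1 = -1.
v=3: a=3^1·(≡2), b=3^9·(≡2) mod 3; (2|3)=-1, (2|3)=-1; (−1)^{1·9·1}·(-1)^9·(-1)^1 = -1.
Ram(1122, -561) = {3, 11}; no ℚ_3-point on the conic.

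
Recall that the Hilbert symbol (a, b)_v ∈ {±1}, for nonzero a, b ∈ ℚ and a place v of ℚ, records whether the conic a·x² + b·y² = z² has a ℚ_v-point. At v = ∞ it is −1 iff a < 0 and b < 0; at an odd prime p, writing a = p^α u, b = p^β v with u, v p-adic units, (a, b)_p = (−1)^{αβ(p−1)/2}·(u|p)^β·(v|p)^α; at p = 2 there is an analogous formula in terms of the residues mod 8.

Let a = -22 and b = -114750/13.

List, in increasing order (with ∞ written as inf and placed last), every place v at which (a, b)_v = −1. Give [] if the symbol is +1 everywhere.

[3, 5, 17, inf]

Mod squares: a ≡ -22, b ≡ -6630. Check v ∈ {∞, 2, 3, 5, 11, 13, 17}.
v=11: a=11^1·(≡9), b=11^0·(≡1) mod 11; (9|11)=+1, (1|11)=+1; (−1)^{1·0·5}·(+1)^0·(+1)^1 = +1.
v=∞: -22 < 0 and -6630 < 0  ⇒  (a,b)_∞ = -1.
v=2: v_2(a)=1, v_2(b)=1; units ≡ 5, 5 (mod 8); ε·ε+αω+βω = 0·0+1·1+1·1 ≡ 0  ⇒  (a,b)_2 = +1.
v=13: a=13^0·(≡4), b=13^-1·(≡1) mod 13; (4|13)=+1, (1|13)=+1; (−1)^{0·-1·6}·(+1)^-1·(+1)^0 = +1.
v=17: a=17^0·(≡12), b=17^1·(≡13) mod 17; (12|17)=-1, (13|17)=+1; (−1)^{0·1·8}·(-1)^1·(+1)^0 = -1.
v=5: a=5^0·(≡3), b=5^3·(≡4) mod 5; (3|5)=-1, (4|5)=+1; (−1)^{0·3·2}·(-1)^3·(+1)^0 = -1.
v=3: a=3^0·(≡2), b=3^3·(≡1) mod 3; (2|3)=-1, (1|3)=+1; (−1)^{0·3·1}·(-1)^3·(+1)^0 = -1.
(-22, -6630 / ℚ) ramifies at {3, 5, 17, ∞}: a division algebra.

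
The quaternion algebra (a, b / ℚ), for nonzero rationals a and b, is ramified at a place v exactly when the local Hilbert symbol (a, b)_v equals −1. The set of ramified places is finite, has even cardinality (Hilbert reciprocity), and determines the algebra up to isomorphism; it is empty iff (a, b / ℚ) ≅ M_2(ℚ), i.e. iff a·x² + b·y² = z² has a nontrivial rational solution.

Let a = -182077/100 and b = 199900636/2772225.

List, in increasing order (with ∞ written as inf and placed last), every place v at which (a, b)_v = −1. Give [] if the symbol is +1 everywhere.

[2, 7, 19, 43]

(a, b) ≡ (-133, 559) mod (ℚ^×)²; places V = {2, 3, 5, 7, 13, 19, 23, 37, 43, ∞}.
(a,b)_13: α=0, u≡3; β=3, v≡1 (mod 13); (3|13)=+1, (1|13)=+1; sign (−1)^0·+1^3·+1^0 = +1.
(a,b)_19: α=1, u≡10; β=0, v≡14 (mod 19); (10|19)=-1, (14|19)=-1; sign (−1)^0·-1^0·-1^1 = -1.
(a,b)_∞: sgn(-133)=−, sgn(559)=+, so +1.
(a,b)_7: α=1, u≡4; β=0, v≡5 (mod 7); (4|7)=+1, (5|7)=-1; sign (−1)^0·+1^0·-1^1 = -1.
(a,b)_3: α=0, u≡2; β=-4, v≡1 (mod 3); (2|3)=-1, (1|3)=+1; sign (−1)^0·-1^-4·+1^0 = +1.
(a,b)_2: α=-2, β=2; u≡3, v≡7 (mod 8); ε(u)ε(v)=1·1, αω(v)=-2·0, βω(u)=2·1; sum ≡ 1  ⇒  -1.
(a,b)_23: α=0, u≡19; β=2, v≡11 (mod 23); (19|23)=-1, (11|23)=-1; sign (−1)^0·-1^2·-1^0 = +1.
(a,b)_5: α=-2, u≡2; β=-2, v≡4 (mod 5); (2|5)=-1, (4|5)=+1; sign (−1)^0·-1^-2·+1^-2 = +1.
(a,b)_37: α=2, u≡2; β=-2, v≡30 (mod 37); (2|37)=-1, (30|37)=+1; sign (−1)^0·-1^-2·+1^2 = +1.
(a,b)_43: α=0, u≡2; β=1, v≡11 (mod 43); (2|43)=-1, (11|43)=+1; sign (−1)^0·-1^1·+1^0 = -1.
|Ram(-133, 559)| = 4, even; anisotropic at {2, 7, 19, 43}.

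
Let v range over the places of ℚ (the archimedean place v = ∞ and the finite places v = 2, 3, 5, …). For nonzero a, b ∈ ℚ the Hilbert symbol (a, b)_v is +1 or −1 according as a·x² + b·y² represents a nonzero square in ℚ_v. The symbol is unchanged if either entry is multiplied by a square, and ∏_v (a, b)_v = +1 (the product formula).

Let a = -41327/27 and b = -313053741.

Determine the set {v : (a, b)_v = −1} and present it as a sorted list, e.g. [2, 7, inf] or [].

Mod squares: a ≡ -429, b ≡ -21. Check v ∈ {∞, 2, 3, 7, 11, 13, 17}.
v=3: a=3^-3·(≡1), b=3^7·(≡2) mod 3; (1|3)=+1, (2|3)=-1; (−1)^{-3·7·1}·(+1)^7·(-1)^-3 = +1.
v=2: v_2(a)=0, v_2(b)=0; units ≡ 3, 3 (mod 8); ε·ε+αω+βω = 1·1+0·1+0·1 ≡ 1  ⇒  (a,b)_2 = -1.
v=∞: -429 < 0 and -21 < 0  ⇒  (a,b)_∞ = -1.
v=17: a=17^2·(≡1), b=17^0·(≡1) mod 17; (1|17)=+1, (1|17)=+1; (−1)^{2·0·8}·(+1)^0·(+1)^2 = +1.
v=11: a=11^1·(≡1), b=11^2·(≡1) mod 11; (1|11)=+1, (1|11)=+1; (−1)^{1·2·5}·(+1)^2·(+1)^1 = +1.
v=7: a=7^0·(≡6), b=7^1·(≡1) mod 7; (6|7)=-1, (1|7)=+1; (−1)^{0·1·3}·(-1)^1·(+1)^0 = -1.
v=13: a=13^1·(≡6), b=13^2·(≡7) mod 13; (6|13)=-1, (7|13)=-1; (−1)^{1·2·6}·(-1)^2·(-1)^1 = -1.
Ram(-429, -21) = {2, 7, 13, ∞}; no ℚ_2-point on the conic.

[2, 7, 13, inf]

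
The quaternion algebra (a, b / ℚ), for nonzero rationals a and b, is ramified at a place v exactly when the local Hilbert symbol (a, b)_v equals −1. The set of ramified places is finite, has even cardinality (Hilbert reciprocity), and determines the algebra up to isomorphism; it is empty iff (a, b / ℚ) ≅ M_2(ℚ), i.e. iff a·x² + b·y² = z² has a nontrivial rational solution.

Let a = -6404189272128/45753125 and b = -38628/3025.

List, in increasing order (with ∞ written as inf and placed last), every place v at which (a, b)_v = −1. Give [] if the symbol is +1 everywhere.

Mod squares: a ≡ -5365, b ≡ -1073. Check v ∈ {∞, 2, 3, 5, 11, 29, 37}.
v=3: a=3^4·(≡2), b=3^2·(≡1) mod 3; (2|3)=-1, (1|3)=+1; (−1)^{4·2·1}·(-1)^2·(+1)^4 = +1.
v=37: a=37^3·(≡12), b=37^1·(≡5) mod 37; (12|37)=+1, (5|37)=-1; (−1)^{3·1·18}·(+1)^1·(-1)^3 = -1.
v=∞: -5365 < 0 and -1073 < 0  ⇒  (a,b)_∞ = -1.
v=2: v_2(a)=6, v_2(b)=2; units ≡ 3, 7 (mod 8); ε·ε+αω+βω = 1·1+6·0+2·1 ≡ 1  ⇒  (a,b)_2 = -1.
v=29: a=29^3·(≡12), b=29^1·(≡26) mod 29; (12|29)=-1, (26|29)=-1; (−1)^{3·1·14}·(-1)^1·(-1)^3 = +1.
v=11: a=11^-4·(≡1), b=11^-2·(≡5) mod 11; (1|11)=+1, (5|11)=+1; (−1)^{-4·-2·5}·(+1)^-2·(+1)^-4 = +1.
v=5: a=5^-5·(≡2), b=5^-2·(≡2) mod 5; (2|5)=-1, (2|5)=-1; (−1)^{-5·-2·2}·(-1)^-2·(-1)^-5 = -1.
Ram(-5365, -1073) = {2, 5, 37, ∞}; no ℚ_2-point on the conic.

[2, 5, 37, inf]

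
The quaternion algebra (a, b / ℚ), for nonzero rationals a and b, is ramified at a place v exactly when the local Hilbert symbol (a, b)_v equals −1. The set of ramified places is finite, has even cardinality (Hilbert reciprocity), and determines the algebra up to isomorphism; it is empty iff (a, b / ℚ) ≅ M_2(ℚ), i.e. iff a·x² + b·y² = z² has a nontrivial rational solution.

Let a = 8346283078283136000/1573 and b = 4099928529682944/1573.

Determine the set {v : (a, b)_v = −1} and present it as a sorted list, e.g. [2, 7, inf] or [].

(a, b) ≡ (910455, 329498) mod (ℚ^×)²; places V = {2, 3, 5, 7, 11, 13, 19, 23, 29, ∞}.
(a,b)_7: α=3, u≡5; β=4, v≡1 (mod 7); (5|7)=-1, (1|7)=+1; sign (−1)^0·-1^4·+1^3 = +1.
(a,b)_∞: sgn(910455)=+, sgn(329498)=+, so +1.
(a,b)_19: α=4, u≡3; β=3, v≡15 (mod 19); (3|19)=-1, (15|19)=-1; sign (−1)^0·-1^3·-1^4 = -1.
(a,b)_29: α=1, u≡10; β=1, v≡9 (mod 29); (10|29)=-1, (9|29)=+1; sign (−1)^0·-1^1·+1^1 = -1.
(a,b)_5: α=3, u≡1; β=0, v≡3 (mod 5); (1|5)=+1, (3|5)=-1; sign (−1)^0·+1^0·-1^3 = -1.
(a,b)_23: α=1, u≡6; β=1, v≡5 (mod 23); (6|23)=+1, (5|23)=-1; sign (−1)^1·+1^1·-1^1 = +1.
(a,b)_2: α=10, β=9; u≡7, v≡5 (mod 8); ε(u)ε(v)=1·0, αω(v)=10·1, βω(u)=9·0; sum ≡ 0  ⇒  +1.
(a,b)_11: α=-2, u≡7; β=-2, v≡1 (mod 11); (7|11)=-1, (1|11)=+1; sign (−1)^0·-1^-2·+1^-2 = +1.
(a,b)_13: α=-1, u≡10; β=-1, v≡9 (mod 13); (10|13)=+1, (9|13)=+1; sign (−1)^0·+1^-1·+1^-1 = +1.
(a,b)_3: α=7, u≡2; β=6, v≡2 (mod 3); (2|3)=-1, (2|3)=-1; sign (−1)^0·-1^6·-1^7 = -1.
Ram(910455, 329498) = {3, 5, 19, 29}; no ℚ_3-point on the conic.

[3, 5, 19, 29]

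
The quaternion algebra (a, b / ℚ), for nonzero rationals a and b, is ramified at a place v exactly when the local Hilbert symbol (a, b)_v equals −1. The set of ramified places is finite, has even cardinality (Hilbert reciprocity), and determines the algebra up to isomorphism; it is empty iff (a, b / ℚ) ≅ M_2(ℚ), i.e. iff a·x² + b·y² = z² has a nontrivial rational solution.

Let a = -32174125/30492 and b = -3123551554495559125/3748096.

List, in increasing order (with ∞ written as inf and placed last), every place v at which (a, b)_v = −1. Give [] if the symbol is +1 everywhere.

[5, 7, 31, inf]

(a, b) ≡ (-24955, -3565) mod (ℚ^×)²; places V = {2, 3, 5, 7, 11, 19, 23, 31, ∞}.
(a,b)_2: α=-2, β=-8; u≡5, v≡3 (mod 8); ε(u)ε(v)=0·1, αω(v)=-2·1, βω(u)=-8·1; sum ≡ 0  ⇒  +1.
(a,b)_5: α=3, u≡1; β=3, v≡2 (mod 5); (1|5)=+1, (2|5)=-1; sign (−1)^0·+1^3·-1^3 = -1.
(a,b)_23: α=1, u≡14; β=5, v≡6 (mod 23); (14|23)=-1, (6|23)=+1; sign (−1)^1·-1^5·+1^1 = +1.
(a,b)_19: α=2, u≡5; β=4, v≡4 (mod 19); (5|19)=+1, (4|19)=+1; sign (−1)^0·+1^4·+1^2 = +1.
(a,b)_11: α=-2, u≡5; β=-4, v≡6 (mod 11); (5|11)=+1, (6|11)=-1; sign (−1)^0·+1^-4·-1^-2 = +1.
(a,b)_∞: sgn(-24955)=−, sgn(-3565)=−, so -1.
(a,b)_3: α=-2, u≡2; β=0, v≡2 (mod 3); (2|3)=-1, (2|3)=-1; sign (−1)^0·-1^0·-1^-2 = +1.
(a,b)_31: α=1, u≡28; β=3, v≡9 (mod 31); (28|31)=+1, (9|31)=+1; sign (−1)^1·+1^3·+1^1 = -1.
(a,b)_7: α=-1, u≡5; β=0, v≡3 (mod 7); (5|7)=-1, (3|7)=-1; sign (−1)^0·-1^0·-1^-1 = -1.
|Ram(-24955, -3565)| = 4, even; anisotropic at {5, 7, 31, ∞}.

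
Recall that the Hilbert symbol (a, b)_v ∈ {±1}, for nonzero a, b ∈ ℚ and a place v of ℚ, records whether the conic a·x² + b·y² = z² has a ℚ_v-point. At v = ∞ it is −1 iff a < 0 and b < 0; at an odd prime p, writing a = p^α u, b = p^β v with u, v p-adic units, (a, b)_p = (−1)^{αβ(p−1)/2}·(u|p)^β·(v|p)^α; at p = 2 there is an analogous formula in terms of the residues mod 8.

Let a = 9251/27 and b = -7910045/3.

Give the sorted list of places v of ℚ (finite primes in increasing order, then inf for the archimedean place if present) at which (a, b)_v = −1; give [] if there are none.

[5, 23]

Mod squares: a ≡ 33, b ≡ -140415. Check v ∈ {∞, 2, 3, 5, 11, 13, 23, 29, 37}.
v=29: a=29^2·(≡9), b=29^0·(≡8) mod 29; (9|29)=+1, (8|29)=-1; (−1)^{2·0·14}·(+1)^0·(-1)^2 = +1.
v=3: a=3^-3·(≡2), b=3^-1·(≡1) mod 3; (2|3)=-1, (1|3)=+1; (−1)^{-3·-1·1}·(-1)^-1·(+1)^-3 = +1.
v=13: a=13^0·(≡8), b=13^2·(≡7) mod 13; (8|13)=-1, (7|13)=-1; (−1)^{0·2·6}·(-1)^2·(-1)^0 = +1.
v=5: a=5^0·(≡3), b=5^1·(≡2) mod 5; (3|5)=-1, (2|5)=-1; (−1)^{0·1·2}·(-1)^1·(-1)^0 = -1.
v=2: v_2(a)=0, v_2(b)=0; units ≡ 1, 1 (mod 8); ε·ε+αω+βω = 0·0+0·0+0·0 ≡ 0  ⇒  (a,b)_2 = +1.
v=∞: 33 > 0 and -140415 < 0  ⇒  (a,b)_∞ = +1.
v=11: a=11^1·(≡1), b=11^1·(≡10) mod 11; (1|11)=+1, (10|11)=-1; (−1)^{1·1·5}·(+1)^1·(-1)^1 = +1.
v=37: a=37^0·(≡11), b=37^1·(≡25) mod 37; (11|37)=+1, (25|37)=+1; (−1)^{0·1·18}·(+1)^1·(+1)^0 = +1.
v=23: a=23^0·(≡7), b=23^1·(≡9) mod 23; (7|23)=-1, (9|23)=+1; (−1)^{0·1·11}·(-1)^1·(+1)^0 = -1.
Ram(33, -140415) = {5, 23}; no ℚ_5-point on the conic.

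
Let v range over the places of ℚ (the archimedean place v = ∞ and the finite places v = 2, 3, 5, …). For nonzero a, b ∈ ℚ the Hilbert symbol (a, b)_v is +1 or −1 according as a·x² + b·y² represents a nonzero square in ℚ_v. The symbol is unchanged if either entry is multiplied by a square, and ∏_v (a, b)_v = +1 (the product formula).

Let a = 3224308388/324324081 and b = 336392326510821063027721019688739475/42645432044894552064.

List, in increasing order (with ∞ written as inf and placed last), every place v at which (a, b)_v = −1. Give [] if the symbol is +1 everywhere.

[7, 17]

(a, b) ≡ (8897, 141491) mod (ℚ^×)²; places V = {2, 3, 5, 7, 17, 23, 29, 31, 41, 43, ∞}.
(a,b)_3: α=-6, u≡2; β=-26, v≡2 (mod 3); (2|3)=-1, (2|3)=-1; sign (−1)^0·-1^-26·-1^-6 = +1.
(a,b)_2: α=2, β=-24; u≡1, v≡3 (mod 8); ε(u)ε(v)=0·1, αω(v)=2·1, βω(u)=-24·0; sum ≡ 0  ⇒  +1.
(a,b)_23: α=-2, u≡5; β=0, v≡2 (mod 23); (5|23)=-1, (2|23)=+1; sign (−1)^0·-1^0·+1^-2 = +1.
(a,b)_43: α=2, u≡20; β=6, v≡14 (mod 43); (20|43)=-1, (14|43)=+1; sign (−1)^0·-1^6·+1^2 = +1.
(a,b)_29: α=-2, u≡4; β=1, v≡20 (mod 29); (4|29)=+1, (20|29)=+1; sign (−1)^0·+1^1·+1^-2 = +1.
(a,b)_5: α=0, u≡3; β=2, v≡1 (mod 5); (3|5)=-1, (1|5)=+1; sign (−1)^0·-1^2·+1^0 = +1.
(a,b)_∞: sgn(8897)=+, sgn(141491)=+, so +1.
(a,b)_17: α=0, u≡11; β=1, v≡11 (mod 17); (11|17)=-1, (11|17)=-1; sign (−1)^0·-1^1·-1^0 = -1.
(a,b)_41: α=1, u≡17; β=5, v≡19 (mod 41); (17|41)=-1, (19|41)=-1; sign (−1)^0·-1^5·-1^1 = +1.
(a,b)_7: α=3, u≡4; β=9, v≡4 (mod 7); (4|7)=+1, (4|7)=+1; sign (−1)^1·+1^9·+1^3 = -1.
(a,b)_31: α=1, u≡28; β=4, v≡25 (mod 31); (28|31)=+1, (25|31)=+1; sign (−1)^0·+1^4·+1^1 = +1.
(8897, 141491 / ℚ) ramifies at {7, 17}: a division algebra.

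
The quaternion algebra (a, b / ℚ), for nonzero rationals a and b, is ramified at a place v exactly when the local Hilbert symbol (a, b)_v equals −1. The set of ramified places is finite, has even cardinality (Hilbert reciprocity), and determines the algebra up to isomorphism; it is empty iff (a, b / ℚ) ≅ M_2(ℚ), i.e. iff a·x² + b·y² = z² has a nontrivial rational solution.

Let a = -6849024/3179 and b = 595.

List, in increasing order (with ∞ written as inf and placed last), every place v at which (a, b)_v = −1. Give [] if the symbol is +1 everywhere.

(a, b) ≡ (-6006, 595) mod (ℚ^×)²; places V = {2, 3, 5, 7, 11, 13, 17, ∞}.
(a,b)_13: α=1, u≡6; β=0, v≡10 (mod 13); (6|13)=-1, (10|13)=+1; sign (−1)^0·-1^0·+1^1 = +1.
(a,b)_11: α=-1, u≡9; β=0, v≡1 (mod 11); (9|11)=+1, (1|11)=+1; sign (−1)^0·+1^0·+1^-1 = +1.
(a,b)_7: α=3, u≡3; β=1, v≡1 (mod 7); (3|7)=-1, (1|7)=+1; sign (−1)^1·-1^1·+1^3 = +1.
(a,b)_5: α=0, u≡4; β=1, v≡4 (mod 5); (4|5)=+1, (4|5)=+1; sign (−1)^0·+1^1·+1^0 = +1.
(a,b)_∞: sgn(-6006)=−, sgn(595)=+, so +1.
(a,b)_17: α=-2, u≡5; β=1, v≡1 (mod 17); (5|17)=-1, (1|17)=+1; sign (−1)^0·-1^1·+1^-2 = -1.
(a,b)_3: α=1, u≡2; β=0, v≡1 (mod 3); (2|3)=-1, (1|3)=+1; sign (−1)^0·-1^0·+1^1 = +1.
(a,b)_2: α=9, β=0; u≡5, v≡3 (mod 8); ε(u)ε(v)=0·1, αω(v)=9·1, βω(u)=0·1; sum ≡ 1  ⇒  -1.
Ram(-6006, 595) = {2, 17}; no ℚ_2-point on the conic.

[2, 17]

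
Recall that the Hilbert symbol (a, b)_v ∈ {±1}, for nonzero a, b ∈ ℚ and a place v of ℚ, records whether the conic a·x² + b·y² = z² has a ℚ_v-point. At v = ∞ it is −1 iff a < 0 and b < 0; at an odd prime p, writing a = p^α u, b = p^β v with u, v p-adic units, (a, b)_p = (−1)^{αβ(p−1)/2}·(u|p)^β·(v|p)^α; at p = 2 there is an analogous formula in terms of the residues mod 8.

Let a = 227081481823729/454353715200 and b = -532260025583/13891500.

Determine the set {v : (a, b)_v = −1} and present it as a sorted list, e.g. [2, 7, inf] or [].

[3, 5, 7, 13]

Mod squares: a ≡ 462, b ≡ -5005. Check v ∈ {∞, 2, 3, 5, 7, 11, 13, 19}.
v=3: a=3^-1·(≡1), b=3^-4·(≡2) mod 3; (1|3)=+1, (2|3)=-1; (−1)^{-1·-4·1}·(+1)^-4·(-1)^-1 = -1.
v=7: a=7^-5·(≡6), b=7^-3·(≡3) mod 7; (6|7)=-1, (3|7)=-1; (−1)^{-5·-3·3}·(-1)^-3·(-1)^-5 = -1.
v=∞: 462 > 0 and -5005 < 0  ⇒  (a,b)_∞ = +1.
v=5: a=5^-2·(≡3), b=5^-3·(≡1) mod 5; (3|5)=-1, (1|5)=+1; (−1)^{-2·-3·2}·(-1)^-3·(+1)^-2 = -1.
v=2: v_2(a)=-15, v_2(b)=-2; units ≡ 7, 3 (mod 8); ε·ε+αω+βω = 1·1+-15·1+-2·0 ≡ 0  ⇒  (a,b)_2 = +1.
v=13: a=13^6·(≡8), b=13^5·(≡8) mod 13; (8|13)=-1, (8|13)=-1; (−1)^{6·5·6}·(-1)^5·(-1)^6 = -1.
v=19: a=19^6·(≡1), b=19^4·(≡5) mod 19; (1|19)=+1, (5|19)=+1; (−1)^{6·4·9}·(+1)^4·(+1)^6 = +1.
v=11: a=11^-1·(≡3), b=11^1·(≡10) mod 11; (3|11)=+1, (10|11)=-1; (−1)^{-1·1·5}·(+1)^1·(-1)^-1 = +1.
Ram(462, -5005) = {3, 5, 7, 13}; no ℚ_3-point on the conic.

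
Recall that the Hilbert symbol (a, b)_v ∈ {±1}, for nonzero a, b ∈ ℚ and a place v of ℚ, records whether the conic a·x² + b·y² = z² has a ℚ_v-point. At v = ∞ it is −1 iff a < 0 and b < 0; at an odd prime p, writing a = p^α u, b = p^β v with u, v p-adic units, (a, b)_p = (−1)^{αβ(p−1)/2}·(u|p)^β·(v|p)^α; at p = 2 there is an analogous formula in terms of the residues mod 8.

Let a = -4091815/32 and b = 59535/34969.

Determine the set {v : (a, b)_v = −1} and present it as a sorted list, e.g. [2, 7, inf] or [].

(a, b) ≡ (-15470, 15) mod (ℚ^×)²; places V = {2, 3, 5, 7, 11, 13, 17, 23, ∞}.
(a,b)_2: α=-5, β=0; u≡1, v≡7 (mod 8); ε(u)ε(v)=0·1, αω(v)=-5·0, βω(u)=0·0; sum ≡ 0  ⇒  +1.
(a,b)_∞: sgn(-15470)=−, sgn(15)=+, so +1.
(a,b)_7: α=1, u≡1; β=2, v≡1 (mod 7); (1|7)=+1, (1|7)=+1; sign (−1)^0·+1^2·+1^1 = +1.
(a,b)_11: α=0, u≡2; β=-2, v≡1 (mod 11); (2|11)=-1, (1|11)=+1; sign (−1)^0·-1^-2·+1^0 = +1.
(a,b)_13: α=1, u≡11; β=0, v≡5 (mod 13); (11|13)=-1, (5|13)=-1; sign (−1)^0·-1^0·-1^1 = -1.
(a,b)_23: α=2, u≡12; β=0, v≡14 (mod 23); (12|23)=+1, (14|23)=-1; sign (−1)^0·+1^0·-1^2 = +1.
(a,b)_3: α=0, u≡1; β=5, v≡2 (mod 3); (1|3)=+1, (2|3)=-1; sign (−1)^0·+1^5·-1^0 = +1.
(a,b)_5: α=1, u≡1; β=1, v≡3 (mod 5); (1|5)=+1, (3|5)=-1; sign (−1)^0·+1^1·-1^1 = -1.
(a,b)_17: α=1, u≡13; β=-2, v≡9 (mod 17); (13|17)=+1, (9|17)=+1; sign (−1)^0·+1^-2·+1^1 = +1.
(-15470, 15 / ℚ) ramifies at {5, 13}: a division algebra.

[5, 13]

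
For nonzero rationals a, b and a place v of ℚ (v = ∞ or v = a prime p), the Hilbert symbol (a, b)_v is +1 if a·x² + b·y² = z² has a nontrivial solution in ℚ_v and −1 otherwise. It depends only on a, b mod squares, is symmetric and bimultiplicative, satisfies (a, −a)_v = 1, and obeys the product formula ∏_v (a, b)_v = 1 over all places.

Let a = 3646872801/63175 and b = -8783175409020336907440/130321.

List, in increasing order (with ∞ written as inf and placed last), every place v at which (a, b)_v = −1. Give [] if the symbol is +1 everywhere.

(a, b) ≡ (23023, -715) mod (ℚ^×)²; places V = {2, 3, 5, 7, 11, 13, 19, 23, ∞}.
(a,b)_19: α=-2, u≡13; β=-4, v≡17 (mod 19); (13|19)=-1, (17|19)=+1; sign (−1)^0·-1^-4·+1^-2 = +1.
(a,b)_3: α=8, u≡1; β=8, v≡2 (mod 3); (1|3)=+1, (2|3)=-1; sign (−1)^0·+1^8·-1^8 = +1.
(a,b)_13: α=3, u≡10; β=5, v≡10 (mod 13); (10|13)=+1, (10|13)=+1; sign (−1)^0·+1^5·+1^3 = +1.
(a,b)_2: α=0, β=4; u≡7, v≡5 (mod 8); ε(u)ε(v)=1·0, αω(v)=0·1, βω(u)=4·0; sum ≡ 0  ⇒  +1.
(a,b)_7: α=-1, u≡6; β=0, v≡5 (mod 7); (6|7)=-1, (5|7)=-1; sign (−1)^0·-1^0·-1^-1 = -1.
(a,b)_23: α=1, u≡6; β=4, v≡20 (mod 23); (6|23)=+1, (20|23)=-1; sign (−1)^0·+1^4·-1^1 = -1.
(a,b)_11: α=1, u≡9; β=5, v≡1 (mod 11); (9|11)=+1, (1|11)=+1; sign (−1)^1·+1^5·+1^1 = -1.
(a,b)_5: α=-2, u≡3; β=1, v≡2 (mod 5); (3|5)=-1, (2|5)=-1; sign (−1)^0·-1^1·-1^-2 = -1.
(a,b)_∞: sgn(23023)=+, sgn(-715)=−, so +1.
(23023, -715 / ℚ) ramifies at {5, 7, 11, 23}: a division algebra.

[5, 7, 11, 23]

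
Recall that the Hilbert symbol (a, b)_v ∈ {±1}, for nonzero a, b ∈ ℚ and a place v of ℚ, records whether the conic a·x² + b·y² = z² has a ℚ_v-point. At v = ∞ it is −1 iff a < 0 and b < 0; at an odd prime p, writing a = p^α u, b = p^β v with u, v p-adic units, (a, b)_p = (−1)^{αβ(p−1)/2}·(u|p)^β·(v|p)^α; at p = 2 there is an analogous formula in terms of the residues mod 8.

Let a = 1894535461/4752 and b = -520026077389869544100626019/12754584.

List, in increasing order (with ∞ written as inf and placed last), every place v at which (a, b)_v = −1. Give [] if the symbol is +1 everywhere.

[2, 3, 11, 23]

(a, b) ≡ (154077, -17740866) mod (ℚ^×)²; places V = {2, 3, 7, 11, 13, 23, 29, 31, ∞}.
(a,b)_13: α=2, u≡10; β=5, v≡5 (mod 13); (10|13)=+1, (5|13)=-1; sign (−1)^0·+1^5·-1^2 = +1.
(a,b)_11: α=-1, u≡9; β=1, v≡5 (mod 11); (9|11)=+1, (5|11)=+1; sign (−1)^1·+1^1·+1^-1 = -1.
(a,b)_3: α=-3, u≡2; β=-13, v≡2 (mod 3); (2|3)=-1, (2|3)=-1; sign (−1)^1·-1^-13·-1^-3 = -1.
(a,b)_31: α=0, u≡28; β=1, v≡9 (mod 31); (28|31)=+1, (9|31)=+1; sign (−1)^0·+1^1·+1^0 = +1.
(a,b)_∞: sgn(154077)=+, sgn(-17740866)=−, so +1.
(a,b)_2: α=-4, β=-3; u≡5, v≡7 (mod 8); ε(u)ε(v)=0·1, αω(v)=-4·0, βω(u)=-3·1; sum ≡ 1  ⇒  -1.
(a,b)_7: α=5, u≡5; β=12, v≡4 (mod 7); (5|7)=-1, (4|7)=+1; sign (−1)^0·-1^12·+1^5 = +1.
(a,b)_23: α=1, u≡9; β=3, v≡9 (mod 23); (9|23)=+1, (9|23)=+1; sign (−1)^1·+1^3·+1^1 = -1.
(a,b)_29: α=1, u≡25; β=3, v≡28 (mod 29); (25|29)=+1, (28|29)=+1; sign (−1)^0·+1^3·+1^1 = +1.
Ram(154077, -17740866) = {2, 3, 11, 23}; no ℚ_2-point on the conic.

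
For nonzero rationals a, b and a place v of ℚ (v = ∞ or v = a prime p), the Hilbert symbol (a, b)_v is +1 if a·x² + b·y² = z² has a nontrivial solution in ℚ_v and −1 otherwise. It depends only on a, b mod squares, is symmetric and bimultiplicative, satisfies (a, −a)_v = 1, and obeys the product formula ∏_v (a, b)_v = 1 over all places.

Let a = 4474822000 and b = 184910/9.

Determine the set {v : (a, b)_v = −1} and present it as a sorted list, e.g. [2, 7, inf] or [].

(a, b) ≡ (55, 110) mod (ℚ^×)²; places V = {2, 3, 5, 11, 41, ∞}.
(a,b)_2: α=4, β=1; u≡7, v≡7 (mod 8); ε(u)ε(v)=1·1, αω(v)=4·0, βω(u)=1·0; sum ≡ 1  ⇒  -1.
(a,b)_3: α=0, u≡1; β=-2, v≡2 (mod 3); (1|3)=+1, (2|3)=-1; sign (−1)^0·+1^-2·-1^0 = +1.
(a,b)_41: α=2, u≡34; β=2, v≡35 (mod 41); (34|41)=-1, (35|41)=-1; sign (−1)^0·-1^2·-1^2 = +1.
(a,b)_∞: sgn(55)=+, sgn(110)=+, so +1.
(a,b)_5: α=3, u≡1; β=1, v≡3 (mod 5); (1|5)=+1, (3|5)=-1; sign (−1)^0·+1^1·-1^3 = -1.
(a,b)_11: α=3, u≡4; β=1, v≡10 (mod 11); (4|11)=+1, (10|11)=-1; sign (−1)^1·+1^1·-1^3 = +1.
|Ram(55, 110)| = 2, even; anisotropic at {2, 5}.

[2, 5]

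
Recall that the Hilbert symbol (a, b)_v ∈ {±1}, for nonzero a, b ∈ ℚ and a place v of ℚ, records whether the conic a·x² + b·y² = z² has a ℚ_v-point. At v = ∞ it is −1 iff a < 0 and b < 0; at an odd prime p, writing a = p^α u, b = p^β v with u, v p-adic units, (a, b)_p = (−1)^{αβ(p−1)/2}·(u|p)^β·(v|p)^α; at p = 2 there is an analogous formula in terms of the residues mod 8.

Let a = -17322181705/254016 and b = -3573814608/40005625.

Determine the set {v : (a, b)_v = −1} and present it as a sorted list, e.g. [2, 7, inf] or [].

Mod squares: a ≡ -113305, b ≡ -37. Check v ∈ {∞, 2, 3, 5, 7, 11, 13, 17, 23, 31, 37, 43}.
v=3: a=3^-4·(≡2), b=3^6·(≡2) mod 3; (2|3)=-1, (2|3)=-1; (−1)^{-4·6·1}·(-1)^6·(-1)^-4 = +1.
v=13: a=13^0·(≡9), b=13^2·(≡6) mod 13; (9|13)=+1, (6|13)=-1; (−1)^{0·2·6}·(+1)^2·(-1)^0 = +1.
v=∞: -113305 < 0 and -37 < 0  ⇒  (a,b)_∞ = -1.
v=17: a=17^3·(≡16), b=17^0·(≡5) mod 17; (16|17)=+1, (5|17)=-1; (−1)^{3·0·8}·(+1)^0·(-1)^3 = -1.
v=7: a=7^-2·(≡1), b=7^2·(≡5) mod 7; (1|7)=+1, (5|7)=-1; (−1)^{-2·2·3}·(+1)^2·(-1)^-2 = +1.
v=11: a=11^0·(≡10), b=11^-2·(≡6) mod 11; (10|11)=-1, (6|11)=-1; (−1)^{0·-2·5}·(-1)^-2·(-1)^0 = +1.
v=31: a=31^1·(≡30), b=31^0·(≡25) mod 31; (30|31)=-1, (25|31)=+1; (−1)^{1·0·15}·(-1)^0·(+1)^1 = +1.
v=37: a=37^0·(≡3), b=37^1·(≡25) mod 37; (3|37)=+1, (25|37)=+1; (−1)^{0·1·18}·(+1)^1·(+1)^0 = +1.
v=43: a=43^1·(≡13), b=43^0·(≡1) mod 43; (13|43)=+1, (1|43)=+1; (−1)^{1·0·21}·(+1)^0·(+1)^1 = +1.
v=2: v_2(a)=-6, v_2(b)=4; units ≡ 7, 3 (mod 8); ε·ε+αω+βω = 1·1+-6·1+4·0 ≡ 1  ⇒  (a,b)_2 = -1.
v=5: a=5^1·(≡4), b=5^-4·(≡3) mod 5; (4|5)=+1, (3|5)=-1; (−1)^{1·-4·2}·(+1)^-4·(-1)^1 = -1.
v=23: a=23^2·(≡6), b=23^-2·(≡4) mod 23; (6|23)=+1, (4|23)=+1; (−1)^{2·-2·11}·(+1)^-2·(+1)^2 = +1.
(-113305, -37 / ℚ) ramifies at {2, 5, 17, ∞}: a division algebra.

[2, 5, 17, inf]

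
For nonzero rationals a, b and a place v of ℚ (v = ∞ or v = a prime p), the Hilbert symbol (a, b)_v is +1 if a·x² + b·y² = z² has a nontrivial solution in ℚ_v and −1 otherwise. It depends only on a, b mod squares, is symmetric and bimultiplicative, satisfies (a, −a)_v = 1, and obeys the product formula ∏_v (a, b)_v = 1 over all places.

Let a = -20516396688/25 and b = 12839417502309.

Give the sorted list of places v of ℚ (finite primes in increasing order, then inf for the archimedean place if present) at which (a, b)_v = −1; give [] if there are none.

[3, 17]

(a, b) ≡ (-57, 1581) mod (ℚ^×)²; places V = {2, 3, 5, 17, 19, 31, ∞}.
(a,b)_2: α=4, β=0; u≡7, v≡5 (mod 8); ε(u)ε(v)=1·0, αω(v)=4·1, βω(u)=0·0; sum ≡ 0  ⇒  +1.
(a,b)_19: α=1, u≡7; β=2, v≡6 (mod 19); (7|19)=+1, (6|19)=+1; sign (−1)^0·+1^2·+1^1 = +1.
(a,b)_3: α=5, u≡2; β=5, v≡2 (mod 3); (2|3)=-1, (2|3)=-1; sign (−1)^1·-1^5·-1^5 = -1.
(a,b)_17: α=2, u≡7; β=3, v≡4 (mod 17); (7|17)=-1, (4|17)=+1; sign (−1)^0·-1^3·+1^2 = -1.
(a,b)_31: α=2, u≡19; β=3, v≡19 (mod 31); (19|31)=+1, (19|31)=+1; sign (−1)^0·+1^3·+1^2 = +1.
(a,b)_5: α=-2, u≡2; β=0, v≡4 (mod 5); (2|5)=-1, (4|5)=+1; sign (−1)^0·-1^0·+1^-2 = +1.
(a,b)_∞: sgn(-57)=−, sgn(1581)=+, so +1.
(-57, 1581 / ℚ) ramifies at {3, 17}: a division algebra.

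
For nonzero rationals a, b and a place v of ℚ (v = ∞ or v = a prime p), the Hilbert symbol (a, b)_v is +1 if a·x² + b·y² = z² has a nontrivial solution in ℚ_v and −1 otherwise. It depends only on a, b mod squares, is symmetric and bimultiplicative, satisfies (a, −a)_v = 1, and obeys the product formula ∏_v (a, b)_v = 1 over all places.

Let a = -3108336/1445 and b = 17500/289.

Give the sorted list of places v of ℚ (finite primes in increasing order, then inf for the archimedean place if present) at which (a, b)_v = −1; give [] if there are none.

[5, 11]

(a, b) ≡ (-1155, 7) mod (ℚ^×)²; places V = {2, 3, 5, 7, 11, 17, 29, ∞}.
(a,b)_17: α=-2, u≡16; β=-2, v≡7 (mod 17); (16|17)=+1, (7|17)=-1; sign (−1)^0·+1^-2·-1^-2 = +1.
(a,b)_3: α=1, u≡2; β=0, v≡1 (mod 3); (2|3)=-1, (1|3)=+1; sign (−1)^0·-1^0·+1^1 = +1.
(a,b)_5: α=-1, u≡1; β=4, v≡2 (mod 5); (1|5)=+1, (2|5)=-1; sign (−1)^0·+1^4·-1^-1 = -1.
(a,b)_11: α=1, u≡9; β=0, v≡7 (mod 11); (9|11)=+1, (7|11)=-1; sign (−1)^0·+1^0·-1^1 = -1.
(a,b)_29: α=2, u≡20; β=0, v≡16 (mod 29); (20|29)=+1, (16|29)=+1; sign (−1)^0·+1^0·+1^2 = +1.
(a,b)_7: α=1, u≡6; β=1, v≡4 (mod 7); (6|7)=-1, (4|7)=+1; sign (−1)^1·-1^1·+1^1 = +1.
(a,b)_∞: sgn(-1155)=−, sgn(7)=+, so +1.
(a,b)_2: α=4, β=2; u≡5, v≡7 (mod 8); ε(u)ε(v)=0·1, αω(v)=4·0, βω(u)=2·1; sum ≡ 0  ⇒  +1.
(-1155, 7 / ℚ) ramifies at {5, 11}: a division algebra.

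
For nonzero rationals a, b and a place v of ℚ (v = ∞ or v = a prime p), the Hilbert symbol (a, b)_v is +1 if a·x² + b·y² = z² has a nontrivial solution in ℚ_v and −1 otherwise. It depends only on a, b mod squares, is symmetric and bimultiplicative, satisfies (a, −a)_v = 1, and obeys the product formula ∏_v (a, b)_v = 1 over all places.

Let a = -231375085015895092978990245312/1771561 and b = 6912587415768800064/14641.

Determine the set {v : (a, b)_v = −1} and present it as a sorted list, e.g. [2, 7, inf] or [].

[13, 17, 23, 29]

(a, b) ≡ (-1887, 442221) mod (ℚ^×)²; places V = {2, 3, 11, 13, 17, 19, 23, 29, 37, ∞}.
(a,b)_2: α=6, β=6; u≡1, v≡5 (mod 8); ε(u)ε(v)=0·0, αω(v)=6·1, βω(u)=6·0; sum ≡ 0  ⇒  +1.
(a,b)_17: α=3, u≡4; β=1, v≡5 (mod 17); (4|17)=+1, (5|17)=-1; sign (−1)^0·+1^1·-1^3 = -1.
(a,b)_37: α=5, u≡23; β=4, v≡28 (mod 37); (23|37)=-1, (28|37)=+1; sign (−1)^0·-1^4·+1^5 = +1.
(a,b)_∞: sgn(-1887)=−, sgn(442221)=+, so +1.
(a,b)_11: α=-6, u≡1; β=-4, v≡2 (mod 11); (1|11)=+1, (2|11)=-1; sign (−1)^0·+1^-4·-1^-6 = +1.
(a,b)_19: α=6, u≡14; β=4, v≡13 (mod 19); (14|19)=-1, (13|19)=-1; sign (−1)^0·-1^4·-1^6 = +1.
(a,b)_29: α=2, u≡15; β=1, v≡13 (mod 29); (15|29)=-1, (13|29)=+1; sign (−1)^0·-1^1·+1^2 = -1.
(a,b)_3: α=1, u≡1; β=1, v≡2 (mod 3); (1|3)=+1, (2|3)=-1; sign (−1)^1·+1^1·-1^1 = +1.
(a,b)_13: α=2, u≡2; β=1, v≡10 (mod 13); (2|13)=-1, (10|13)=+1; sign (−1)^0·-1^1·+1^2 = -1.
(a,b)_23: α=2, u≡5; β=1, v≡14 (mod 23); (5|23)=-1, (14|23)=-1; sign (−1)^0·-1^1·-1^2 = -1.
Ram(-1887, 442221) = {13, 17, 23, 29}; no ℚ_13-point on the conic.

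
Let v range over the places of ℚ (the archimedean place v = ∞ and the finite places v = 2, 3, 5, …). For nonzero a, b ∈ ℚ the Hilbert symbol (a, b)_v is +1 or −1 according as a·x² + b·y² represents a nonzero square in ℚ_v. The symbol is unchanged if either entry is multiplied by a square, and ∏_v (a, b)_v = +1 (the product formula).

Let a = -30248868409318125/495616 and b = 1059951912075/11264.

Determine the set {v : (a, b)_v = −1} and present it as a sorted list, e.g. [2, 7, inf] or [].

[]

Mod squares: a ≡ -629, b ≡ 33. Check v ∈ {∞, 2, 3, 5, 7, 11, 17, 37}.
v=7: a=7^4·(≡4), b=7^2·(≡5) mod 7; (4|7)=+1, (5|7)=-1; (−1)^{4·2·3}·(+1)^2·(-1)^4 = +1.
v=3: a=3^4·(≡1), b=3^7·(≡2) mod 3; (1|3)=+1, (2|3)=-1; (−1)^{4·7·1}·(+1)^7·(-1)^4 = +1.
v=17: a=17^3·(≡14), b=17^2·(≡15) mod 17; (14|17)=-1, (15|17)=+1; (−1)^{3·2·8}·(-1)^2·(+1)^3 = +1.
v=5: a=5^4·(≡1), b=5^2·(≡2) mod 5; (1|5)=+1, (2|5)=-1; (−1)^{4·2·2}·(+1)^2·(-1)^4 = +1.
v=2: v_2(a)=-12, v_2(b)=-10; units ≡ 3, 1 (mod 8); ε·ε+αω+βω = 1·0+-12·0+-10·1 ≡ 0  ⇒  (a,b)_2 = +1.
v=37: a=37^3·(≡8), b=37^2·(≡30) mod 37; (8|37)=-1, (30|37)=+1; (−1)^{3·2·18}·(-1)^2·(+1)^3 = +1.
v=11: a=11^-2·(≡4), b=11^-1·(≡1) mod 11; (4|11)=+1, (1|11)=+1; (−1)^{-2·-1·5}·(+1)^-1·(+1)^-2 = +1.
v=∞: -629 < 0 and 33 > 0  ⇒  (a,b)_∞ = +1.
Ram(a, b) = ∅: the form -629·x² + 33·y² − z² is isotropic over every ℚ_v, so by Hasse–Minkowski it is isotropic over ℚ.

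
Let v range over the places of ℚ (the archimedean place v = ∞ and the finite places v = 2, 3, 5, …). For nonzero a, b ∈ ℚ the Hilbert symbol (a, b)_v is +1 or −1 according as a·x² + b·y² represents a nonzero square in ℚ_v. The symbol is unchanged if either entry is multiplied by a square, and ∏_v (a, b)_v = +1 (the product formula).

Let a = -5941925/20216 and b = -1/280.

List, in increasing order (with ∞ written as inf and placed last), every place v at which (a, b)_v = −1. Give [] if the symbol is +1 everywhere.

Mod squares: a ≡ -3327478, b ≡ -70. Check v ∈ {∞, 2, 5, 7, 11, 17, 19, 31, 41}.
v=31: a=31^1·(≡15), b=31^0·(≡30) mod 31; (15|31)=-1, (30|31)=-1; (−1)^{1·0·15}·(-1)^0·(-1)^1 = -1.
v=7: a=7^-1·(≡1), b=7^-1·(≡4) mod 7; (1|7)=+1, (4|7)=+1; (−1)^{-1·-1·3}·(+1)^-1·(+1)^-1 = -1.
v=5: a=5^2·(≡3), b=5^-1·(≡4) mod 5; (3|5)=-1, (4|5)=+1; (−1)^{2·-1·2}·(-1)^-1·(+1)^2 = -1.
v=∞: -3327478 < 0 and -70 < 0  ⇒  (a,b)_∞ = -1.
v=2: v_2(a)=-3, v_2(b)=-3; units ≡ 5, 5 (mod 8); ε·ε+αω+βω = 0·0+-3·1+-3·1 ≡ 0  ⇒  (a,b)_2 = +1.
v=19: a=19^-2·(≡17), b=19^0·(≡4) mod 19; (17|19)=+1, (4|19)=+1; (−1)^{-2·0·9}·(+1)^0·(+1)^-2 = +1.
v=11: a=11^1·(≡10), b=11^0·(≡2) mod 11; (10|11)=-1, (2|11)=-1; (−1)^{1·0·5}·(-1)^0·(-1)^1 = -1.
v=17: a=17^1·(≡4), b=17^0·(≡2) mod 17; (4|17)=+1, (2|17)=+1; (−1)^{1·0·8}·(+1)^0·(+1)^1 = +1.
v=41: a=41^1·(≡17), b=41^0·(≡6) mod 41; (17|41)=-1, (6|41)=-1; (−1)^{1·0·20}·(-1)^0·(-1)^1 = -1.
|Ram(-3327478, -70)| = 6, even; anisotropic at {5, 7, 11, 31, 41, ∞}.

[5, 7, 11, 31, 41, inf]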